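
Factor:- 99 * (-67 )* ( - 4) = - 26532 = - 2^2*3^2*11^1*67^1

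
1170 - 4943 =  - 3773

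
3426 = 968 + 2458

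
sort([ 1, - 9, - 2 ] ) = [  -  9, - 2, 1 ] 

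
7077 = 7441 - 364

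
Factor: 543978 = 2^1*3^2*47^1 * 643^1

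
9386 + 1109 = 10495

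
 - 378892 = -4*94723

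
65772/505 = 65772/505 = 130.24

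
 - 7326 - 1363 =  - 8689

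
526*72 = 37872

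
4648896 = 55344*84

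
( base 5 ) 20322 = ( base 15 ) 5e2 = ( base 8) 2471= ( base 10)1337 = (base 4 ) 110321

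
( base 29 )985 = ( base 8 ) 17176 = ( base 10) 7806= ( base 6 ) 100050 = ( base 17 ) 1a03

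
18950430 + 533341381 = 552291811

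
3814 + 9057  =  12871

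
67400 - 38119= 29281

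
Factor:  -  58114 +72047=13933 = 13933^1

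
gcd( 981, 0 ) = 981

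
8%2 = 0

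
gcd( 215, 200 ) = 5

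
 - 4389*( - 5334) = 23410926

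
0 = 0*95101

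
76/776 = 19/194 = 0.10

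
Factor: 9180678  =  2^1*3^1*13^1 * 117701^1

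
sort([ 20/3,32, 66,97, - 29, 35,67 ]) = [ - 29, 20/3, 32,35,66, 67, 97]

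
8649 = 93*93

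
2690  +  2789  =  5479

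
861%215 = 1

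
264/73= 264/73 = 3.62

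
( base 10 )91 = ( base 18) 51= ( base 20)4B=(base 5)331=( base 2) 1011011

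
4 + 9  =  13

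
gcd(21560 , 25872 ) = 4312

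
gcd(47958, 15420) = 6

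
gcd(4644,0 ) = 4644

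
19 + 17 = 36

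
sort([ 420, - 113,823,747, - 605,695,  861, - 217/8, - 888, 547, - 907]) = [ - 907,-888, - 605, - 113, - 217/8, 420, 547, 695,747,823, 861 ] 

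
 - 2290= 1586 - 3876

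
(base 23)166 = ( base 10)673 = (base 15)2ED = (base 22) 18d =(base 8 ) 1241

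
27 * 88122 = 2379294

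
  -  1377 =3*( - 459 )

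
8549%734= 475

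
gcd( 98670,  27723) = 3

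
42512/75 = 42512/75 = 566.83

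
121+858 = 979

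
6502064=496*13109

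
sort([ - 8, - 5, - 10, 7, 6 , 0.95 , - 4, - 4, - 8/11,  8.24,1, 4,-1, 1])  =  [ - 10, - 8 , - 5 , - 4, - 4,  -  1, -8/11,  0.95,1,1,  4,6 , 7,8.24]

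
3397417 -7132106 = -3734689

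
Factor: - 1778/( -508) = 2^( - 1)*7^1 = 7/2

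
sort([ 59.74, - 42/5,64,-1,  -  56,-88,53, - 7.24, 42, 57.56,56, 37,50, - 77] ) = [ - 88, - 77,- 56, - 42/5, - 7.24, - 1,37, 42,  50, 53, 56,57.56,59.74, 64]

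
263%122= 19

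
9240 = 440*21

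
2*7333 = 14666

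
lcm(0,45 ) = 0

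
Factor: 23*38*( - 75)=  - 65550 = - 2^1*3^1*5^2*19^1 * 23^1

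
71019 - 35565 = 35454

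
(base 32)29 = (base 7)133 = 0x49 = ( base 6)201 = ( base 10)73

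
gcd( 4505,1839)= 1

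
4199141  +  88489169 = 92688310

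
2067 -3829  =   - 1762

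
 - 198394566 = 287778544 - 486173110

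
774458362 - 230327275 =544131087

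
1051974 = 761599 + 290375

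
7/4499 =7/4499 = 0.00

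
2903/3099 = 2903/3099 = 0.94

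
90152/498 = 45076/249= 181.03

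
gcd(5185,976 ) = 61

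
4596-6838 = - 2242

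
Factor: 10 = 2^1 * 5^1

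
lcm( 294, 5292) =5292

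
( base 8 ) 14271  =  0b1100010111001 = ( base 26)99B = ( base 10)6329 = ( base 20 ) fg9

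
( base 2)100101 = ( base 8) 45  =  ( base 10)37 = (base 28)19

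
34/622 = 17/311 = 0.05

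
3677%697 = 192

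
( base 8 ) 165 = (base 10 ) 117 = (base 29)41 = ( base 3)11100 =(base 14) 85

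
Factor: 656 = 2^4*41^1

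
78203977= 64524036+13679941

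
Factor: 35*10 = 2^1 *5^2*7^1 = 350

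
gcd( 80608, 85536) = 352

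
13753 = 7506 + 6247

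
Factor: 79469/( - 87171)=-3^( - 1 ) * 7^( - 2 )*13^1*593^ (-1 )*6113^1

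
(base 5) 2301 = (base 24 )DE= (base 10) 326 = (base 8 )506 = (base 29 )b7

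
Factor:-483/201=  -  161/67 = - 7^1*23^1*67^( - 1 )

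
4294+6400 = 10694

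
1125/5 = 225 = 225.00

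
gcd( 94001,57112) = 1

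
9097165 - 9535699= - 438534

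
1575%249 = 81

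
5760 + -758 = 5002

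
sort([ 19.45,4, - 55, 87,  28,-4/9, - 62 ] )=[-62,-55, - 4/9,4,  19.45, 28,87 ] 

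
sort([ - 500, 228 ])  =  [ - 500,228] 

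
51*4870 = 248370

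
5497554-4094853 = 1402701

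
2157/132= 16 + 15/44= 16.34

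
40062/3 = 13354= 13354.00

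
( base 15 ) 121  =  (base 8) 400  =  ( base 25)A6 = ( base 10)256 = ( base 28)94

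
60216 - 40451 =19765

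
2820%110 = 70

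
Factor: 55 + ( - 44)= 11 = 11^1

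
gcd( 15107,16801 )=1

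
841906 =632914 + 208992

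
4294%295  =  164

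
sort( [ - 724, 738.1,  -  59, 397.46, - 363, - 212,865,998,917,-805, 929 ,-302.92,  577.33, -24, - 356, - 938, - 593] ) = [ - 938, - 805, - 724,-593 , - 363  , - 356, - 302.92,  -  212, - 59,-24, 397.46,  577.33,738.1,865,917,929,998] 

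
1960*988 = 1936480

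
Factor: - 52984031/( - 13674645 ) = 3^( - 2)*5^( - 1 )*37^( - 1 ) *43^( - 1 )*191^(-1 )*52984031^1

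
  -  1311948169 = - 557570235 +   -  754377934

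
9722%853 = 339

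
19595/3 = 19595/3 = 6531.67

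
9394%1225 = 819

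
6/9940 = 3/4970 = 0.00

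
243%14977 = 243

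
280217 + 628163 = 908380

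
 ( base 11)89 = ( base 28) 3D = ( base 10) 97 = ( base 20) 4H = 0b1100001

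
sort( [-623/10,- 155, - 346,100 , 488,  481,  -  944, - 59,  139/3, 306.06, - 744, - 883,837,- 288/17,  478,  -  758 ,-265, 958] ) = [ - 944,  -  883,  -  758, - 744, - 346,  -  265,-155, - 623/10, - 59 ,-288/17 , 139/3,100,306.06,478, 481  ,  488, 837 , 958] 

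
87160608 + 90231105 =177391713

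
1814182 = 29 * 62558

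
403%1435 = 403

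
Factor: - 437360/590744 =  - 2^1*5^1*7^ (  -  1)*71^1*137^(  -  1 ) = -710/959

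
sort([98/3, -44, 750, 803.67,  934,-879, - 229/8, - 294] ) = [ - 879  , - 294,-44,-229/8, 98/3, 750, 803.67,  934]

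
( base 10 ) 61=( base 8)75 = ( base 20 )31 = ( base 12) 51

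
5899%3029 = 2870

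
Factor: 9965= 5^1 *1993^1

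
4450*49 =218050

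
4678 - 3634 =1044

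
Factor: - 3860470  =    -  2^1*5^1 * 386047^1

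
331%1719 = 331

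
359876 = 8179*44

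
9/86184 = 1/9576 = 0.00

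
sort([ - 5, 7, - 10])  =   [-10, - 5,7]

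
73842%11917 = 2340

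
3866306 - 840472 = 3025834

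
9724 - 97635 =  - 87911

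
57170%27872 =1426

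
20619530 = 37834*545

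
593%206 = 181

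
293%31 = 14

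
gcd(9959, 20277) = 1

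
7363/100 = 73+63/100 = 73.63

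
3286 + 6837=10123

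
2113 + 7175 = 9288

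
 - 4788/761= - 4788/761 = - 6.29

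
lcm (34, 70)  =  1190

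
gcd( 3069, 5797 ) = 341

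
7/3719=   7/3719  =  0.00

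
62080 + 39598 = 101678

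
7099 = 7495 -396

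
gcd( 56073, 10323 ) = 3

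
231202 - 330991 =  - 99789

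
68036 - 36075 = 31961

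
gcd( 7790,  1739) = 1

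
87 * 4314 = 375318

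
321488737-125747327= 195741410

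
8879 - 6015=2864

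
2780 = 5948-3168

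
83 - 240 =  - 157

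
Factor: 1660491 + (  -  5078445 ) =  - 2^1  *  3^1*569659^1 =- 3417954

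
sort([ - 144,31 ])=[ - 144,31 ] 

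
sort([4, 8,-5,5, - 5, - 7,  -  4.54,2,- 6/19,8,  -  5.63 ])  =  [  -  7, - 5.63, - 5,-5, - 4.54,  -  6/19,2,  4,5, 8,8] 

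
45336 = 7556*6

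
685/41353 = 685/41353=   0.02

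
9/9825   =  3/3275 = 0.00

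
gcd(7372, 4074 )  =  194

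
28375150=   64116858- 35741708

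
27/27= 1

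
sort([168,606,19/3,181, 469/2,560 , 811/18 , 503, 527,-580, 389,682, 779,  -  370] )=[-580, - 370,19/3, 811/18,168,181,469/2,389,503,527, 560, 606, 682,779]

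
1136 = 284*4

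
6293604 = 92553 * 68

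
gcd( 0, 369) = 369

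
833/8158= 833/8158 = 0.10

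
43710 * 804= 35142840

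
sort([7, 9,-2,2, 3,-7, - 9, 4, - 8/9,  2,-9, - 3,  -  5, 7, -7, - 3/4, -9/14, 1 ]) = [-9, - 9, - 7, -7,-5,  -  3, -2,-8/9,- 3/4,-9/14,1,2, 2, 3, 4 , 7, 7,9] 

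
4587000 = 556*8250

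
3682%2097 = 1585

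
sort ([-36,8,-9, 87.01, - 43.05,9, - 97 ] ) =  [-97, - 43.05, - 36,-9, 8, 9, 87.01 ]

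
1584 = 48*33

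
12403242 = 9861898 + 2541344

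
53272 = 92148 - 38876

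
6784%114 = 58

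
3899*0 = 0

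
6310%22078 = 6310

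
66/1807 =66/1807 = 0.04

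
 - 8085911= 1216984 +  - 9302895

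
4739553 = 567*8359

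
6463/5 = 1292 + 3/5=1292.60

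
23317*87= 2028579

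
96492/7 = 13784 + 4/7 = 13784.57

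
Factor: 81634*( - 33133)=  -  2^1*7^4 * 17^2*1949^1  =  -2704779322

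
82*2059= 168838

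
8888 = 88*101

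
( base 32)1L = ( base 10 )53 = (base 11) 49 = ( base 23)27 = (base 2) 110101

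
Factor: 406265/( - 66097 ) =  - 5^1*157^( - 1 )*193^1 = - 965/157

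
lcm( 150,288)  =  7200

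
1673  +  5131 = 6804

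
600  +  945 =1545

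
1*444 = 444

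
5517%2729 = 59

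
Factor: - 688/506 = -344/253 = - 2^3 * 11^(-1)*23^( - 1) * 43^1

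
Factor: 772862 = 2^1*386431^1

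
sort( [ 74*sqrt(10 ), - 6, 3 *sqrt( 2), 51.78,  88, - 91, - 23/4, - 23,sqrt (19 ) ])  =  [ - 91, - 23, - 6, - 23/4 , 3 * sqrt( 2 ), sqrt(19),51.78,  88,74*sqrt ( 10)]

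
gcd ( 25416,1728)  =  72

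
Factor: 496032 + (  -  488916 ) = 2^2*3^1*593^1 = 7116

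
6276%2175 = 1926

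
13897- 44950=-31053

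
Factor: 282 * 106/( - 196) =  - 7473/49 = - 3^1*7^(-2 ) * 47^1*53^1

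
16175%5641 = 4893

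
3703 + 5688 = 9391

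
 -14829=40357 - 55186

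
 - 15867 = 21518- 37385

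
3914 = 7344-3430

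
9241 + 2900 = 12141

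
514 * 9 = 4626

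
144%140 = 4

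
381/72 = 127/24 = 5.29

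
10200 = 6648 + 3552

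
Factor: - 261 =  - 3^2 * 29^1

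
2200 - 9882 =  -7682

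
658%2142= 658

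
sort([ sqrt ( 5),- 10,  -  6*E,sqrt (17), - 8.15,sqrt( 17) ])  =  [ - 6*E, - 10,  -  8.15,sqrt (5),  sqrt( 17),sqrt (17) ]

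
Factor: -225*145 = -3^2 * 5^3*29^1 = - 32625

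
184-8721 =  - 8537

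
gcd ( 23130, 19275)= 3855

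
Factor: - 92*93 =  - 8556= - 2^2*3^1 * 23^1*31^1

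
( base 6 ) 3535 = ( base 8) 1523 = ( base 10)851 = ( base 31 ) RE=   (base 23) 1E0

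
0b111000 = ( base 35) 1l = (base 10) 56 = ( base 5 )211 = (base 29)1R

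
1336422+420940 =1757362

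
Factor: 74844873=3^2*163^2 * 313^1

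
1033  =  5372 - 4339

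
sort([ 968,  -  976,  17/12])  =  [ - 976, 17/12, 968 ]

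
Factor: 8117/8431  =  8117^1*8431^( - 1 ) 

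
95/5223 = 95/5223=0.02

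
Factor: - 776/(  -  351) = 2^3*3^( - 3)*13^( - 1)*97^1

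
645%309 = 27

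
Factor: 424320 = 2^7*3^1*5^1*13^1*17^1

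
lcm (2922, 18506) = 55518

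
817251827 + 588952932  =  1406204759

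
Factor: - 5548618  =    -  2^1*2774309^1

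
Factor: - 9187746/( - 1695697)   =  2^1*3^1* 151^1*10141^1*1695697^( - 1)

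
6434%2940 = 554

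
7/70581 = 1/10083 = 0.00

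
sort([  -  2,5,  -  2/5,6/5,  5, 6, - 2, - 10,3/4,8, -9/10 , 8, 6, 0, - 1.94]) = [ - 10, - 2, -2, - 1.94,-9/10 , - 2/5 , 0,3/4,6/5,  5, 5,6, 6,8, 8]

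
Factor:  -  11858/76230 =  - 3^( - 2 )*  5^( - 1 )*7^1 = - 7/45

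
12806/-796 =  - 6403/398 =- 16.09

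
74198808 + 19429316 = 93628124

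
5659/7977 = 5659/7977=0.71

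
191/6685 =1/35 = 0.03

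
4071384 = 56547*72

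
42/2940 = 1/70= 0.01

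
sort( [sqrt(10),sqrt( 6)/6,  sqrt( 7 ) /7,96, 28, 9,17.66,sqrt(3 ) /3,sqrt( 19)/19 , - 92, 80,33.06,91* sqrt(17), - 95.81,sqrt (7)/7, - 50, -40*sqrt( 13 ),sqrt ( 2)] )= [ - 40*sqrt( 13), - 95.81, - 92,-50,sqrt(19)/19, sqrt( 7 )/7,sqrt (7)/7,sqrt(6 ) /6 , sqrt( 3) /3, sqrt(2),sqrt( 10),9, 17.66,28,33.06,80,96, 91*sqrt (17) ]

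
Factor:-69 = - 3^1*23^1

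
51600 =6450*8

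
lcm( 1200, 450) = 3600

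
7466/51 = 146 + 20/51  =  146.39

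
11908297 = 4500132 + 7408165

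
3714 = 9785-6071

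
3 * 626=1878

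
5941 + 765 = 6706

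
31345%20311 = 11034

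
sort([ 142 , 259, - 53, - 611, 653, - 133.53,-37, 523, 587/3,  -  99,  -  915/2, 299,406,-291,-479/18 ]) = [-611,- 915/2, - 291, - 133.53, - 99, - 53, - 37,-479/18, 142,587/3,259, 299, 406, 523, 653] 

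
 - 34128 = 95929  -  130057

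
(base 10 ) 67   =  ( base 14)4b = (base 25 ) 2h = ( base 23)2l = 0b1000011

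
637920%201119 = 34563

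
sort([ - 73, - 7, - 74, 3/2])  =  [-74,  -  73, - 7,3/2] 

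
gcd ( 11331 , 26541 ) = 9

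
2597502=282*9211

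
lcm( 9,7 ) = 63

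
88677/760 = 116+517/760 = 116.68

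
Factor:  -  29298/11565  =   - 2^1*3^( - 1 )*5^( - 1)*19^1 =- 38/15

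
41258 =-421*( - 98 )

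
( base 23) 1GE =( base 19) 29I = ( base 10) 911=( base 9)1222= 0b1110001111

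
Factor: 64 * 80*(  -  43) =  -2^10 *5^1 * 43^1  =  - 220160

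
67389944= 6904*9761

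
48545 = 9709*5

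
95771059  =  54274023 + 41497036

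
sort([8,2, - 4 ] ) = [  -  4,2,8]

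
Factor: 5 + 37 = 2^1*3^1 *7^1 = 42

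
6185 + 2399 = 8584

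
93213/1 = 93213 = 93213.00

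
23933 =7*3419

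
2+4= 6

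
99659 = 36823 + 62836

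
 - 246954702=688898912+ - 935853614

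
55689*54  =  3007206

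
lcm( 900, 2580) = 38700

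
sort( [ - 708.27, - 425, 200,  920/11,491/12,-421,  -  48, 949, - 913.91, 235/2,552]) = [ - 913.91,  -  708.27 , - 425, - 421,-48,491/12, 920/11,  235/2,200, 552, 949] 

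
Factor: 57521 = 97^1*593^1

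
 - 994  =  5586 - 6580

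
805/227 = 3  +  124/227 = 3.55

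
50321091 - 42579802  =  7741289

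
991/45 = 991/45 = 22.02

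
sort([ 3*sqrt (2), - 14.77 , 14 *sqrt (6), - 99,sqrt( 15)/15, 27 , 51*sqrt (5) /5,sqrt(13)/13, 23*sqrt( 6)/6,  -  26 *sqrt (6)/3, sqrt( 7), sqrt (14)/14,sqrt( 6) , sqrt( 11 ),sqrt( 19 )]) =[ - 99,- 26*sqrt( 6)/3, - 14.77,  sqrt( 15)/15, sqrt( 14 )/14, sqrt( 13)/13,sqrt(6),  sqrt( 7),sqrt( 11 ), 3*sqrt (2),  sqrt(19), 23*sqrt( 6 )/6,51*sqrt( 5 ) /5, 27, 14*sqrt(6)]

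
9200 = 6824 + 2376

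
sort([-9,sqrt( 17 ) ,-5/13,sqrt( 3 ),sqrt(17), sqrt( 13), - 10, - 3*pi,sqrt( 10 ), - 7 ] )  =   [ - 10,-3*pi,  -  9 , - 7, - 5/13, sqrt(3),sqrt(10 ), sqrt( 13),  sqrt( 17 ), sqrt( 17) ] 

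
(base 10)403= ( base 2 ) 110010011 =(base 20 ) 103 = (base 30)dd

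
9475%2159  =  839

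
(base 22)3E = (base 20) 40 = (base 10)80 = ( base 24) 38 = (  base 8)120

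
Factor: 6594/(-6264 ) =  - 1099/1044 = -2^( - 2 )*3^( - 2)*7^1 * 29^( - 1 )*157^1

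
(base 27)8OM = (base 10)6502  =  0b1100101100110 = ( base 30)76m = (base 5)202002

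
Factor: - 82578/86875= - 2^1*3^1*5^(-4 ) * 139^ ( - 1 )*13763^1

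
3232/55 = 3232/55=   58.76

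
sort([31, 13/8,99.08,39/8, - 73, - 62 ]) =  [ - 73, - 62, 13/8,39/8, 31 , 99.08] 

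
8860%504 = 292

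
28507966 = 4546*6271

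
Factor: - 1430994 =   -  2^1* 3^1 * 238499^1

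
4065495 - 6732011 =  - 2666516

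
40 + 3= 43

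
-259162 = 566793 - 825955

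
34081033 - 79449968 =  - 45368935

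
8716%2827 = 235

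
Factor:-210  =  -2^1 *3^1 *5^1*7^1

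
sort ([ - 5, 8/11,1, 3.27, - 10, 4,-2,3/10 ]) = [ -10, - 5,-2,3/10, 8/11,1, 3.27, 4 ]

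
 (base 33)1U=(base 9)70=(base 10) 63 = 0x3f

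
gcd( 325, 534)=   1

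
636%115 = 61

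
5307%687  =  498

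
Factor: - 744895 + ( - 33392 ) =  - 3^1*259429^1 = -  778287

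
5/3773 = 5/3773 = 0.00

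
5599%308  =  55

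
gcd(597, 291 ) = 3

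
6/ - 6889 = -1 + 6883/6889 = -0.00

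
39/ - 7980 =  - 13/2660  =  - 0.00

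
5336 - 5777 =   -  441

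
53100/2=26550 = 26550.00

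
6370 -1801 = 4569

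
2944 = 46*64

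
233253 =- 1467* (  -  159 ) 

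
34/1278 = 17/639 =0.03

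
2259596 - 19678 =2239918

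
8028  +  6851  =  14879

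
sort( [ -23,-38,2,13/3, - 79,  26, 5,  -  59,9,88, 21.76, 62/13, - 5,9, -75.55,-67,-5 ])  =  [ - 79, - 75.55, - 67, - 59, - 38,  -  23,-5 , - 5, 2, 13/3,62/13, 5,9,9,21.76, 26,88]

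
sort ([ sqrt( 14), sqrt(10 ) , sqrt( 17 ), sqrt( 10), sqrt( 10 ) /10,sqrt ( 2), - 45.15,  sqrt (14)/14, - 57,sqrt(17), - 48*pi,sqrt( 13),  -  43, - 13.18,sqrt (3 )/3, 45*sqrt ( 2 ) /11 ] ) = [ - 48*pi, - 57 , - 45.15, - 43, - 13.18, sqrt ( 14)/14,sqrt (10)/10, sqrt( 3)/3, sqrt( 2 ), sqrt(10 ), sqrt (10 ),  sqrt (13), sqrt(14), sqrt (17 ), sqrt (17), 45 * sqrt(2)/11 ]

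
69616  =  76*916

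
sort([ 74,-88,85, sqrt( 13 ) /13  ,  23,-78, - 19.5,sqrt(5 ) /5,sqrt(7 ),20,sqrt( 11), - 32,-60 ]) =[ - 88, - 78, - 60,-32, - 19.5,sqrt(13 ) /13,sqrt(5)/5,sqrt( 7), sqrt (11),20 , 23,74, 85]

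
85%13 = 7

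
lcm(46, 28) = 644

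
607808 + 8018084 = 8625892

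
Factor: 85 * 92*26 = 2^3*5^1*13^1*17^1*23^1 = 203320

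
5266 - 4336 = 930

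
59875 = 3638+56237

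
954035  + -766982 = 187053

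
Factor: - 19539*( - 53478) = 2^1*3^4*13^1 * 167^1 * 2971^1  =  1044906642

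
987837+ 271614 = 1259451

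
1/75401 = 1/75401=0.00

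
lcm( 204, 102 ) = 204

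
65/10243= 65/10243 = 0.01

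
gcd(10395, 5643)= 297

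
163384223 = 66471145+96913078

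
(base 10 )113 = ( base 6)305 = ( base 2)1110001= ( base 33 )3E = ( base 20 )5d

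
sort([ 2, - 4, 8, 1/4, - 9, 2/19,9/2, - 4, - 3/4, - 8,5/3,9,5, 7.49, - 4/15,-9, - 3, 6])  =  [-9, - 9, - 8, - 4, - 4, - 3, - 3/4, - 4/15, 2/19, 1/4,5/3, 2 , 9/2,  5,6, 7.49, 8,9] 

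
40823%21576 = 19247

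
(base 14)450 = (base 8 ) 1526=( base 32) qm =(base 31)RH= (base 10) 854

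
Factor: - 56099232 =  - 2^5*3^2*7^1*27827^1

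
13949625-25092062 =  - 11142437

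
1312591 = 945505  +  367086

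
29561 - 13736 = 15825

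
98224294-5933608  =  92290686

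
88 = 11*8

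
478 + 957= 1435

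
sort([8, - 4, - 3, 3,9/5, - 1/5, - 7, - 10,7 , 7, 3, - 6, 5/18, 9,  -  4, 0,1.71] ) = [ - 10, - 7,- 6, - 4,- 4, - 3, -1/5,0, 5/18, 1.71,9/5,3,3, 7,7, 8,  9 ] 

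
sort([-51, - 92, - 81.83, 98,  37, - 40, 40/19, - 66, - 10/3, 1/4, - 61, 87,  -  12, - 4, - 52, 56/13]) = [ - 92,-81.83, - 66, - 61,-52, - 51,-40 , - 12, - 4, - 10/3,1/4,40/19, 56/13, 37, 87, 98]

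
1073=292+781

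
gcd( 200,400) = 200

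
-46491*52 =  - 2417532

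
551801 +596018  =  1147819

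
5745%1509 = 1218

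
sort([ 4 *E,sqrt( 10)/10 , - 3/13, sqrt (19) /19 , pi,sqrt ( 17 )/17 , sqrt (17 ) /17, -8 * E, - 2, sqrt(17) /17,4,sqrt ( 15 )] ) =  [-8*E, - 2, - 3/13,sqrt(19 )/19,sqrt(17 )/17, sqrt( 17)/17,sqrt( 17 ) /17, sqrt( 10 ) /10, pi, sqrt(15),4  ,  4*E]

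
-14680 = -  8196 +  - 6484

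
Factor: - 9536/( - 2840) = 1192/355= 2^3*5^( - 1) * 71^( - 1)*149^1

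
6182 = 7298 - 1116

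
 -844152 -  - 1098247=254095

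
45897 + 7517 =53414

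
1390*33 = 45870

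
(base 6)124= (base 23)26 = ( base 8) 64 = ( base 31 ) 1l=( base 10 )52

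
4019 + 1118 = 5137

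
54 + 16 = 70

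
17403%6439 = 4525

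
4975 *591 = 2940225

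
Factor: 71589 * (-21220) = -1519118580=- 2^2*3^1 * 5^1*7^2*487^1*1061^1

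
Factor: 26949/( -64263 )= - 13/31 =-  13^1*31^( - 1 ) 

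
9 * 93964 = 845676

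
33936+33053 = 66989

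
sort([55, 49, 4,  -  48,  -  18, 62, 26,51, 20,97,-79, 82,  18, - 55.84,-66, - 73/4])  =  [ - 79,  -  66, - 55.84, - 48,  -  73/4, -18, 4,18,20, 26, 49,51, 55, 62,  82,97 ]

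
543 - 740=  - 197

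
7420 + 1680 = 9100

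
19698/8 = 2462 + 1/4 = 2462.25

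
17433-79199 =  - 61766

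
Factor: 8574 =2^1*3^1*1429^1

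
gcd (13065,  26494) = 13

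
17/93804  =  17/93804 = 0.00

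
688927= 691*997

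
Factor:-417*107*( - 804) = 2^2*3^2*67^1 * 107^1*139^1 = 35873676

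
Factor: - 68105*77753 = -5^1 * 13^1*53^1 * 257^1*5981^1 =-5295368065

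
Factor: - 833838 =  - 2^1 * 3^1*31^1 * 4483^1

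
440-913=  - 473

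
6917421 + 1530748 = 8448169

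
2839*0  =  0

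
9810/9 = 1090 = 1090.00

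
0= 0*3466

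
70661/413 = 70661/413 = 171.09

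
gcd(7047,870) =87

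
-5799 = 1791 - 7590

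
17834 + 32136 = 49970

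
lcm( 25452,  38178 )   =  76356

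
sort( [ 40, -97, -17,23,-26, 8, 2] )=[-97, - 26,-17,  2, 8,23,40]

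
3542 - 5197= - 1655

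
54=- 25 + 79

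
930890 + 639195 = 1570085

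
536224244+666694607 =1202918851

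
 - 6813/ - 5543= 1 + 1270/5543 = 1.23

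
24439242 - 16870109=7569133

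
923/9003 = 923/9003 = 0.10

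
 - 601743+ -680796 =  - 1282539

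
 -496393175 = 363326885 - 859720060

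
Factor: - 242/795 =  - 2^1*3^( -1 )*5^( - 1 )*11^2*53^( - 1)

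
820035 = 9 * 91115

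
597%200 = 197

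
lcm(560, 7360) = 51520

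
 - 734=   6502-7236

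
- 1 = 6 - 7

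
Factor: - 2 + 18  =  16 = 2^4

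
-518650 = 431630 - 950280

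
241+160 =401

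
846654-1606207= - 759553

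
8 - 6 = 2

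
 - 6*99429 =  - 596574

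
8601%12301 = 8601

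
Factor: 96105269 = 13^1 * 67^1*110339^1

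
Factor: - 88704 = - 2^7*3^2 * 7^1*11^1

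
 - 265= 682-947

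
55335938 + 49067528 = 104403466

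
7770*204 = 1585080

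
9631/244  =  39 + 115/244 =39.47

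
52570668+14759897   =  67330565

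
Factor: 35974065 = 3^1*5^1*29^1*82699^1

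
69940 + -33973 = 35967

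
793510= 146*5435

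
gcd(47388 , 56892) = 132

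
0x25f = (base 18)1fd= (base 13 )379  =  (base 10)607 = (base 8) 1137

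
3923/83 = 47 + 22/83   =  47.27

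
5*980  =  4900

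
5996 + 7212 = 13208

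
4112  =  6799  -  2687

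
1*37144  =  37144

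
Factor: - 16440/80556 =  - 10/49 = - 2^1*5^1*7^( - 2)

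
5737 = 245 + 5492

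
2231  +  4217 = 6448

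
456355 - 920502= - 464147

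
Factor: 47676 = 2^2 * 3^1*29^1*137^1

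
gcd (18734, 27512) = 38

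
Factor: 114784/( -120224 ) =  - 211/221 = - 13^( - 1 )*17^ ( - 1 )*211^1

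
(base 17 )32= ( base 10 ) 53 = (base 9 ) 58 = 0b110101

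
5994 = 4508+1486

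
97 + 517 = 614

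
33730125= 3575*9435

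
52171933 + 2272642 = 54444575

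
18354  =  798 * 23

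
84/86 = 42/43 = 0.98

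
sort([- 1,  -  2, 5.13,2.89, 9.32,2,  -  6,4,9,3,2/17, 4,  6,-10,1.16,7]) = [ -10 , -6, - 2, -1 , 2/17,1.16,2,2.89,3,4,4,5.13,6, 7, 9,9.32 ] 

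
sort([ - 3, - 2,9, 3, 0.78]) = [ - 3, - 2,0.78,3,9 ] 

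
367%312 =55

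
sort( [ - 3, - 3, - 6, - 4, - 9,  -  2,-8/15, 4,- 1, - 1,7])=[  -  9, - 6,  -  4, - 3, - 3, - 2, - 1,-1, - 8/15 , 4, 7 ] 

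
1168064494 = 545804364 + 622260130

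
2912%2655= 257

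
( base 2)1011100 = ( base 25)3H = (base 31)2u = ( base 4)1130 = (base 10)92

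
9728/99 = 9728/99=98.26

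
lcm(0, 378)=0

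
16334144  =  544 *30026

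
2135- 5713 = - 3578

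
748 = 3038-2290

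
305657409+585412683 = 891070092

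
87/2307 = 29/769= 0.04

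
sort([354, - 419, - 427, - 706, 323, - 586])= [ -706, - 586 , - 427, - 419,323 , 354 ]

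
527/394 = 527/394 = 1.34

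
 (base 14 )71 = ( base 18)59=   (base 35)2T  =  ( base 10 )99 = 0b1100011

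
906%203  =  94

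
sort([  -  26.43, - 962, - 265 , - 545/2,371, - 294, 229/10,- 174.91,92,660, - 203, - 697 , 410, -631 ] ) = [ - 962,-697, - 631, - 294, - 545/2, - 265, - 203, - 174.91, - 26.43,229/10, 92, 371, 410, 660] 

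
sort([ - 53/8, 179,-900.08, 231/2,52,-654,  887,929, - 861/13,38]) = [  -  900.08,  -  654, - 861/13,-53/8 , 38, 52, 231/2, 179, 887,  929 ] 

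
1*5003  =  5003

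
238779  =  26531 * 9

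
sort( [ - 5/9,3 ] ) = [ - 5/9,3]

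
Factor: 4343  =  43^1*101^1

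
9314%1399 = 920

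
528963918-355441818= 173522100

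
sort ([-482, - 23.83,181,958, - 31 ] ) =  [-482, - 31,-23.83,181,958]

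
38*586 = 22268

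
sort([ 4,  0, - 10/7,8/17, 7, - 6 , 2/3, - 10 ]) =[ -10, - 6 , - 10/7, 0 , 8/17,2/3, 4, 7 ] 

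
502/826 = 251/413 = 0.61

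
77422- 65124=12298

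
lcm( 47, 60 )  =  2820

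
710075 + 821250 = 1531325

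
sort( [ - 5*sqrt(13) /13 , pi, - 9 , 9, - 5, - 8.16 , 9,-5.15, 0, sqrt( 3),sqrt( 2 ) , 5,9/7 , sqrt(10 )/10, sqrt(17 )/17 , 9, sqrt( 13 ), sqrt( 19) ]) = [ - 9, - 8.16, - 5.15, -5,-5*sqrt(13) /13, 0,  sqrt ( 17) /17,  sqrt( 10 )/10 , 9/7, sqrt(2 ), sqrt( 3 ),pi,sqrt( 13 ),  sqrt(19 ),5, 9 , 9, 9]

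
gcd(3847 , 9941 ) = 1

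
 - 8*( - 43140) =345120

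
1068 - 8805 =-7737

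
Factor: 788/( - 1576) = - 2^( - 1 )=- 1/2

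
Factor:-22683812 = -2^2*37^1*153269^1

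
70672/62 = 1139 + 27/31= 1139.87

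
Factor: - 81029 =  - 13^1*23^1*271^1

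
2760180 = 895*3084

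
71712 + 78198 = 149910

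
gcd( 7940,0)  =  7940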